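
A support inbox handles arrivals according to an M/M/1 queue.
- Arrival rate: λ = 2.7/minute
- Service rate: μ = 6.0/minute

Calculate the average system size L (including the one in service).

ρ = λ/μ = 2.7/6.0 = 0.4500
For M/M/1: L = λ/(μ-λ)
L = 2.7/(6.0-2.7) = 2.7/3.30
L = 0.8182 emails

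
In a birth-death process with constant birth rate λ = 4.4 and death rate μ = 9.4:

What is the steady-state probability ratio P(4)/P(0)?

For constant rates: P(n)/P(0) = (λ/μ)^n
P(4)/P(0) = (4.4/9.4)^4 = 0.4681^4 = 0.04801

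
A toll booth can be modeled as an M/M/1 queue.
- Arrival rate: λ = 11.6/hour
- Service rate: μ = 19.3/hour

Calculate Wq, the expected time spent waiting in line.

First, compute utilization: ρ = λ/μ = 11.6/19.3 = 0.6010
For M/M/1: Wq = λ/(μ(μ-λ))
Wq = 11.6/(19.3 × (19.3-11.6))
Wq = 11.6/(19.3 × 7.70)
Wq = 0.07806 hours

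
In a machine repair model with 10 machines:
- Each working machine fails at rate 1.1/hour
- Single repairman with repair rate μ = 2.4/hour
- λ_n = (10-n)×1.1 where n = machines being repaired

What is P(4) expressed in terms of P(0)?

P(4)/P(0) = ∏_{i=0}^{4-1} λ_i/μ_{i+1}
= (10-0)×1.1/2.4 × (10-1)×1.1/2.4 × (10-2)×1.1/2.4 × (10-3)×1.1/2.4
= 222.4110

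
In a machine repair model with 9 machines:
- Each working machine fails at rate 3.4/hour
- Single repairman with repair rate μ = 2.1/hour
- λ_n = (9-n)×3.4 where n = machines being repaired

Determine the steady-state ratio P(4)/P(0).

P(4)/P(0) = ∏_{i=0}^{4-1} λ_i/μ_{i+1}
= (9-0)×3.4/2.1 × (9-1)×3.4/2.1 × (9-2)×3.4/2.1 × (9-3)×3.4/2.1
= 20778.7911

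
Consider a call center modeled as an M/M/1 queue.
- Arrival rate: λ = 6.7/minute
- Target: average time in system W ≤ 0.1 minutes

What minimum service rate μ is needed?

For M/M/1: W = 1/(μ-λ)
Need W ≤ 0.1, so 1/(μ-λ) ≤ 0.1
μ - λ ≥ 1/0.1 = 10.0000
μ ≥ 6.7 + 10.0000 = 16.7000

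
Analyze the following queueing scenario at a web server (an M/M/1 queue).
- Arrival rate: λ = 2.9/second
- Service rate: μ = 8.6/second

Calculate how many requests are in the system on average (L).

ρ = λ/μ = 2.9/8.6 = 0.3372
For M/M/1: L = λ/(μ-λ)
L = 2.9/(8.6-2.9) = 2.9/5.70
L = 0.5088 requests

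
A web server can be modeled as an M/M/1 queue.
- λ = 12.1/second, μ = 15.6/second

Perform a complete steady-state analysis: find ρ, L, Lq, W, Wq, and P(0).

Step 1: ρ = λ/μ = 12.1/15.6 = 0.7756
Step 2: L = λ/(μ-λ) = 12.1/3.50 = 3.4571
Step 3: Lq = λ²/(μ(μ-λ)) = 146.41/(15.6×3.50) = 2.6815
Step 4: W = 1/(μ-λ) = 1/3.50 = 0.28571
Step 5: Wq = λ/(μ(μ-λ)) = 12.1/(15.6×3.50) = 0.2216
Step 6: P(0) = 1-ρ = 0.2244
Verify: L = λW = 12.1×0.28571 = 3.4571 ✔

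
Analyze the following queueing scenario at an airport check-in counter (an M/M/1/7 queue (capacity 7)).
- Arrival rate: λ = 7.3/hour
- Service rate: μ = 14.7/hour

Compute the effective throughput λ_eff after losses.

ρ = λ/μ = 7.3/14.7 = 0.4966
P₀ = (1-ρ)/(1-ρ^(K+1)) = (1-0.4966)/(1-0.4966^8) = 0.5034/0.9963 = 0.5053
P_K = P₀×ρ^K = 0.5053 × 0.4966^7 = 0.5053 × 0.007448 = 0.003763
λ_eff = λ(1-P_K) = 7.3 × (1 - 0.003763) = 7.3 × 0.996237 = 7.2725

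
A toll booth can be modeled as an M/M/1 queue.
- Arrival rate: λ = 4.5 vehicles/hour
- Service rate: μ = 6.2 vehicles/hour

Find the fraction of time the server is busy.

Server utilization: ρ = λ/μ
ρ = 4.5/6.2 = 0.7258
The server is busy 72.58% of the time.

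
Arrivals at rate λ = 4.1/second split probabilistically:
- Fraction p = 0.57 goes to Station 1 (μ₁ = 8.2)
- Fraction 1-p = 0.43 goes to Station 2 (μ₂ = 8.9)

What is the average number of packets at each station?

Effective rates: λ₁ = 4.1×0.57 = 2.337, λ₂ = 4.1×0.43 = 1.763
Station 1: ρ₁ = 2.337/8.2 = 0.2850, L₁ = ρ₁/(1-ρ₁) = 0.2850/(1-0.2850) = 0.3986
Station 2: ρ₂ = 1.763/8.9 = 0.1981, L₂ = ρ₂/(1-ρ₂) = 0.1981/(1-0.1981) = 0.2470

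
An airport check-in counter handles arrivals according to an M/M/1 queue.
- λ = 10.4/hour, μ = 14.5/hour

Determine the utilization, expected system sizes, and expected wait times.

Step 1: ρ = λ/μ = 10.4/14.5 = 0.7172
Step 2: L = λ/(μ-λ) = 10.4/4.10 = 2.5366
Step 3: Lq = λ²/(μ(μ-λ)) = 108.16/(14.5×4.10) = 1.8193
Step 4: W = 1/(μ-λ) = 1/4.10 = 0.2439
Step 5: Wq = λ/(μ(μ-λ)) = 10.4/(14.5×4.10) = 0.1749
Step 6: P(0) = 1-ρ = 0.2828
Verify: L = λW = 10.4×0.2439 = 2.5366 ✔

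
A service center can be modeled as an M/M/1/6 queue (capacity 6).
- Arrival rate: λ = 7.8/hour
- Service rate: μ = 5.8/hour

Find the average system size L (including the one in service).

ρ = λ/μ = 7.8/5.8 = 1.34483
P₀ = (1-ρ)/(1-ρ^(K+1)) = (1-1.34483)/(1-1.34483^7) = -0.34483/-6.9556 = 0.04958
P_K = P₀×ρ^K = 0.04958 × 1.34483^6 = 0.04958 × 5.9157 = 0.2933
L = ρ[1 - (K+1)ρ^K + Kρ^(K+1)] / [(1-ρ)(1-ρ^(K+1))]
L = 1.34483 × (1 - 7×5.9157 + 6×7.9556) / ((1 - 1.34483) × (1 - 7.9556)) = 4.1064 customers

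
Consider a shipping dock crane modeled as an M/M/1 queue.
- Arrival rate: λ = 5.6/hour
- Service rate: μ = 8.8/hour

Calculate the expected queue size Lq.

ρ = λ/μ = 5.6/8.8 = 0.6364
For M/M/1: Lq = λ²/(μ(μ-λ))
Lq = 31.36/(8.8 × 3.20)
Lq = 1.1136 containers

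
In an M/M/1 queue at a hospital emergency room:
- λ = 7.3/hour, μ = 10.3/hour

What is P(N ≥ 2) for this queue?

ρ = λ/μ = 7.3/10.3 = 0.7087
P(N ≥ n) = ρⁿ
P(N ≥ 2) = 0.7087^2
P(N ≥ 2) = 0.5023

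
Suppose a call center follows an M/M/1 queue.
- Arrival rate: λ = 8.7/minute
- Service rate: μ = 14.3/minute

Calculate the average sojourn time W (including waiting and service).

First, compute utilization: ρ = λ/μ = 8.7/14.3 = 0.6084
For M/M/1: W = 1/(μ-λ)
W = 1/(14.3-8.7) = 1/5.60
W = 0.1786 minutes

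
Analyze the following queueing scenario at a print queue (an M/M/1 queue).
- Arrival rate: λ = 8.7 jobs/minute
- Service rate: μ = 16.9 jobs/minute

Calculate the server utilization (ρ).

Server utilization: ρ = λ/μ
ρ = 8.7/16.9 = 0.5148
The server is busy 51.48% of the time.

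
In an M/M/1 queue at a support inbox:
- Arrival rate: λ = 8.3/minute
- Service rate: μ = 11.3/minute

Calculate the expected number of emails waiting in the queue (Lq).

ρ = λ/μ = 8.3/11.3 = 0.7345
For M/M/1: Lq = λ²/(μ(μ-λ))
Lq = 68.89/(11.3 × 3.00)
Lq = 2.0322 emails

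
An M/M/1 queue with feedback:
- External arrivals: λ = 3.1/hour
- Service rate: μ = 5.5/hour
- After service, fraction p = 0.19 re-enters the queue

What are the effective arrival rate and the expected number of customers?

Effective arrival rate: λ_eff = λ/(1-p) = 3.1/(1-0.19) = 3.1/0.81 = 3.82716
ρ = λ_eff/μ = 3.82716/5.5 = 0.695847
L = ρ/(1-ρ) = 0.695847/(1-0.695847) = 2.2878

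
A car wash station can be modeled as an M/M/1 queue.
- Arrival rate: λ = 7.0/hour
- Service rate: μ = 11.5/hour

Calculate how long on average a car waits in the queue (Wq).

First, compute utilization: ρ = λ/μ = 7.0/11.5 = 0.6087
For M/M/1: Wq = λ/(μ(μ-λ))
Wq = 7.0/(11.5 × (11.5-7.0))
Wq = 7.0/(11.5 × 4.50)
Wq = 0.1353 hours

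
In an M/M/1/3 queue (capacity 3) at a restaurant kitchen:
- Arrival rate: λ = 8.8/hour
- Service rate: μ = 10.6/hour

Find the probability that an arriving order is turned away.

ρ = λ/μ = 8.8/10.6 = 0.8302
P₀ = (1-ρ)/(1-ρ^(K+1)) = (1-0.8302)/(1-0.8302^4) = 0.16980/0.52496 = 0.3235
P_K = P₀×ρ^K = 0.3235 × 0.8302^3 = 0.3235 × 0.5722 = 0.1851
Blocking probability = 18.51%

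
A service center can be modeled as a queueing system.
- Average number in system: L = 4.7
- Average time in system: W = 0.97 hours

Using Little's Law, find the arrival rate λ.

Little's Law: L = λW, so λ = L/W
λ = 4.7/0.97 = 4.8454 customers/hour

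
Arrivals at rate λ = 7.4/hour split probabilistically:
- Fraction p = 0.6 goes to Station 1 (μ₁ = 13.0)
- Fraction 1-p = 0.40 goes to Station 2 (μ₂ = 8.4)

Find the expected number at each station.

Effective rates: λ₁ = 7.4×0.6 = 4.44, λ₂ = 7.4×0.40 = 2.96
Station 1: ρ₁ = 4.44/13.0 = 0.34154, L₁ = ρ₁/(1-ρ₁) = 0.34154/(1-0.34154) = 0.5187
Station 2: ρ₂ = 2.96/8.4 = 0.35238, L₂ = ρ₂/(1-ρ₂) = 0.35238/(1-0.35238) = 0.5441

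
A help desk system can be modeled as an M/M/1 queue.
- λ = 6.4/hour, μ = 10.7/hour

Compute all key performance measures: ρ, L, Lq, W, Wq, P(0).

Step 1: ρ = λ/μ = 6.4/10.7 = 0.5981
Step 2: L = λ/(μ-λ) = 6.4/4.30 = 1.4884
Step 3: Lq = λ²/(μ(μ-λ)) = 40.96/(10.7×4.30) = 0.8902
Step 4: W = 1/(μ-λ) = 1/4.30 = 0.23256
Step 5: Wq = λ/(μ(μ-λ)) = 6.4/(10.7×4.30) = 0.1391
Step 6: P(0) = 1-ρ = 0.4019
Verify: L = λW = 6.4×0.23256 = 1.4884 ✔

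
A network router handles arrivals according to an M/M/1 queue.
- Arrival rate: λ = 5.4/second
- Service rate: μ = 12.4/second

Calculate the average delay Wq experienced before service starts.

First, compute utilization: ρ = λ/μ = 5.4/12.4 = 0.4355
For M/M/1: Wq = λ/(μ(μ-λ))
Wq = 5.4/(12.4 × (12.4-5.4))
Wq = 5.4/(12.4 × 7.00)
Wq = 0.06221 seconds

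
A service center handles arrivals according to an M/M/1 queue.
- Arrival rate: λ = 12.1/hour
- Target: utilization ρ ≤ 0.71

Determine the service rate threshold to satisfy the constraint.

ρ = λ/μ, so μ = λ/ρ
μ ≥ 12.1/0.71 = 17.0423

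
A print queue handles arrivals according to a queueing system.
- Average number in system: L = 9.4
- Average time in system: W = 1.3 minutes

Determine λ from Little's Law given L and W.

Little's Law: L = λW, so λ = L/W
λ = 9.4/1.3 = 7.2308 jobs/minute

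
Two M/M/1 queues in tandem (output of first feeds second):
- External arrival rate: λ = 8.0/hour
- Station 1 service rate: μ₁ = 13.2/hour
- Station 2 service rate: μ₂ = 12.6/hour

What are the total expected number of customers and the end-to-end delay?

By Jackson's theorem, each station behaves as independent M/M/1.
Station 1: ρ₁ = 8.0/13.2 = 0.6061, L₁ = ρ₁/(1-ρ₁) = λ/(μ₁-λ) = 8.0/5.20 = 1.5385
Station 2: ρ₂ = 8.0/12.6 = 0.6349, L₂ = ρ₂/(1-ρ₂) = λ/(μ₂-λ) = 8.0/4.60 = 1.7391
Total: L = L₁ + L₂ = 1.5385 + 1.7391 = 3.2776
W = L/λ = 3.2776/8.0 = 0.4097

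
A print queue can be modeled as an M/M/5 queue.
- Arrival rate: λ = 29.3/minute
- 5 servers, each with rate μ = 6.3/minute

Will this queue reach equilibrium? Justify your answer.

Stability requires ρ = λ/(cμ) < 1
ρ = 29.3/(5 × 6.3) = 29.3/31.50 = 0.9302
Since 0.9302 < 1, the system is STABLE.
The servers are busy 93.02% of the time.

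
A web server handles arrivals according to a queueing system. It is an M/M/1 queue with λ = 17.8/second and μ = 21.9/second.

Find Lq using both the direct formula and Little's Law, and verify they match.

Method 1 (direct): Lq = λ²/(μ(μ-λ)) = 316.84/(21.9 × 4.10) = 3.5287

Method 2 (Little's Law):
W = 1/(μ-λ) = 1/4.10 = 0.2439
Wq = W - 1/μ = 0.2439 - 0.04566 = 0.19824
Lq = λWq = 17.8 × 0.19824 = 3.5287 ✔ (matches Method 1)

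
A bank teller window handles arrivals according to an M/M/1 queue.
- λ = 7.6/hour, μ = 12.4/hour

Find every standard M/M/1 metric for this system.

Step 1: ρ = λ/μ = 7.6/12.4 = 0.6129
Step 2: L = λ/(μ-λ) = 7.6/4.80 = 1.5833
Step 3: Lq = λ²/(μ(μ-λ)) = 57.76/(12.4×4.80) = 0.9704
Step 4: W = 1/(μ-λ) = 1/4.80 = 0.20833
Step 5: Wq = λ/(μ(μ-λ)) = 7.6/(12.4×4.80) = 0.1277
Step 6: P(0) = 1-ρ = 0.3871
Verify: L = λW = 7.6×0.20833 = 1.5833 ✔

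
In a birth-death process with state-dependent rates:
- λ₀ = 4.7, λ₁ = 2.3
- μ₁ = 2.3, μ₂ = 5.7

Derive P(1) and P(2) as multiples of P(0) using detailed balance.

Balance equations:
State 0: λ₀P₀ = μ₁P₁ → P₁ = (λ₀/μ₁)P₀ = (4.7/2.3)P₀ = 2.0435P₀
State 1: P₂ = (λ₀λ₁)/(μ₁μ₂)P₀ = (4.7×2.3)/(2.3×5.7)P₀ = 0.8246P₀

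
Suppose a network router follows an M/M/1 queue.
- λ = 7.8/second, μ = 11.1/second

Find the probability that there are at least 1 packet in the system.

ρ = λ/μ = 7.8/11.1 = 0.7027
P(N ≥ n) = ρⁿ
P(N ≥ 1) = 0.7027^1
P(N ≥ 1) = 0.7027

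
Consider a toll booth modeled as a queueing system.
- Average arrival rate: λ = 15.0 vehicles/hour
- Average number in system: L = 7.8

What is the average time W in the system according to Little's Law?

Little's Law: L = λW, so W = L/λ
W = 7.8/15.0 = 0.5200 hours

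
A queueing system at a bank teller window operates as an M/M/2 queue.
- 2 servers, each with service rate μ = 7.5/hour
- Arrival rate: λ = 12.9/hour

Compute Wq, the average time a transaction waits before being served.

Traffic intensity: ρ = λ/(cμ) = 12.9/(2×7.5) = 0.8600
Since ρ = 0.8600 < 1, system is stable.
Offered load a = λ/μ = cρ = 12.9/7.5 = 1.7200
P₀ = [ Σₙ₌₀^1 aⁿ/n! + a^2/(2!(1-ρ)) ]⁻¹
Σ = a^0/0! + a^1/1! = 1.0000 + 1.7200 = 2.7200
a^2/(2!(1-ρ)) = 2.9584/(2 × 0.1400) = 10.5657
P₀ = 1/(2.7200 + 10.5657) = 0.07527
Lq = P₀·a^2·ρ / (2!(1-ρ)²) = 0.075269 × 2.9584 × 0.86000 / (2 × 0.019600) = 4.8852
Wq = Lq/λ = 4.8852/12.9 = 0.3787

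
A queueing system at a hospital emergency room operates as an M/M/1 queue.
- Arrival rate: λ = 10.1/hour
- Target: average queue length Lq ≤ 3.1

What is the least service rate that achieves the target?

For M/M/1: Lq = λ²/(μ(μ-λ))
Need Lq ≤ 3.1, i.e. μ(μ-λ) ≥ λ²/3.1
μ² - 10.1μ - 102.01/3.1 ≥ 0  →  μ² - 10.1μ - 32.90645 ≥ 0
Quadratic formula (positive root): μ = [λ + √(λ² + 4×32.90645)]/2
Discriminant: 102.01 + 4×32.90645 = 233.6358, √233.6358 = 15.2851
μ ≥ (10.1 + 15.2851)/2 = 12.6926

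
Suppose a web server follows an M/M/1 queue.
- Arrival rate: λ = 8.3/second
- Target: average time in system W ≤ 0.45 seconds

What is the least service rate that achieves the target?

For M/M/1: W = 1/(μ-λ)
Need W ≤ 0.45, so 1/(μ-λ) ≤ 0.45
μ - λ ≥ 1/0.45 = 2.2222
μ ≥ 8.3 + 2.2222 = 10.5222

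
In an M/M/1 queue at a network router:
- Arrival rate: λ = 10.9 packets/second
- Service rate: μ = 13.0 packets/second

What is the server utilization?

Server utilization: ρ = λ/μ
ρ = 10.9/13.0 = 0.8385
The server is busy 83.85% of the time.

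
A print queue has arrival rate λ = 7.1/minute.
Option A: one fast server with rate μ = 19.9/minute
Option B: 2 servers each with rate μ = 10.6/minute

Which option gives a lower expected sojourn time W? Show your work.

Option A: single server μ = 19.9 (M/M/1)
  ρ_A = 7.1/19.9 = 0.3568
  W_A = 1/(μ-λ) = 1/(19.9-7.1) = 1/12.80 = 0.07812

Option B: 2 servers μ = 10.6 (M/M/2)
  ρ_B = λ/(cμ) = 7.1/(2×10.6) = 0.3349
  Offered load a = λ/μ = cρ = 7.1/10.6 = 0.6698
  P₀ = [ Σₙ₌₀^1 aⁿ/n! + a^2/(2!(1-ρ)) ]⁻¹
  Σ = a^0/0! + a^1/1! = 1.0000 + 0.6698 = 1.6698
  a^2/(2!(1-ρ)) = 0.44865/(2 × 0.66509) = 0.3373
  P₀ = 1/(1.6698 + 0.3373) = 0.4982
  Lq = P₀·a^2·ρ / (2!(1-ρ)²) = 0.49823 × 0.44865 × 0.33491 / (2 × 0.44235) = 0.08462
  Wq_B = Lq/λ = 0.08462/7.1 = 0.01192
  W_B = Wq_B + 1/μ = 0.01192 + 0.09434 = 0.1063

Since W_A = 0.07812 < W_B = 0.1063, Option A (single fast server) has the shorter time in system.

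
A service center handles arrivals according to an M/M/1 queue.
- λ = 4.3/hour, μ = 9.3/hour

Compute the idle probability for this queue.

ρ = λ/μ = 4.3/9.3 = 0.4624
P(0) = 1 - ρ = 1 - 0.4624 = 0.5376
The server is idle 53.76% of the time.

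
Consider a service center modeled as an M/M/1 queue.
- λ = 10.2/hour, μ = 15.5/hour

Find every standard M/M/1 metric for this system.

Step 1: ρ = λ/μ = 10.2/15.5 = 0.6581
Step 2: L = λ/(μ-λ) = 10.2/5.30 = 1.9245
Step 3: Lq = λ²/(μ(μ-λ)) = 104.04/(15.5×5.30) = 1.2665
Step 4: W = 1/(μ-λ) = 1/5.30 = 0.18868
Step 5: Wq = λ/(μ(μ-λ)) = 10.2/(15.5×5.30) = 0.1242
Step 6: P(0) = 1-ρ = 0.3419
Verify: L = λW = 10.2×0.18868 = 1.9245 ✔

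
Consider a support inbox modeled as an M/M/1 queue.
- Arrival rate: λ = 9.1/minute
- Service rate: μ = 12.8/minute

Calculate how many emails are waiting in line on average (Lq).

ρ = λ/μ = 9.1/12.8 = 0.7109
For M/M/1: Lq = λ²/(μ(μ-λ))
Lq = 82.81/(12.8 × 3.70)
Lq = 1.7485 emails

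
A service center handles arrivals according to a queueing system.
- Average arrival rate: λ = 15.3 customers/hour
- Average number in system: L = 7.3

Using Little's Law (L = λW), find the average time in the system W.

Little's Law: L = λW, so W = L/λ
W = 7.3/15.3 = 0.4771 hours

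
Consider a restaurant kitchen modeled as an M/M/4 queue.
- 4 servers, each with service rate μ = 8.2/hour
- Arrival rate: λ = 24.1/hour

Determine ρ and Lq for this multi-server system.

Traffic intensity: ρ = λ/(cμ) = 24.1/(4×8.2) = 0.7348
Since ρ = 0.7348 < 1, system is stable.
Offered load a = λ/μ = cρ = 24.1/8.2 = 2.9390
P₀ = [ Σₙ₌₀^3 aⁿ/n! + a^4/(4!(1-ρ)) ]⁻¹
Σ = a^0/0! + a^1/1! + a^2/2! + a^3/3! = 1.00000 + 2.93902 + 4.31893 + 4.23115 = 12.4891
a^4/(4!(1-ρ)) = 74.6127/(24 × 0.265244) = 11.7208
P₀ = 1/(12.4891 + 11.7208) = 0.04131
Lq = P₀·a^4·ρ / (4!(1-ρ)²) = 0.041305 × 74.6127 × 0.73476 / (24 × 0.070354) = 1.3411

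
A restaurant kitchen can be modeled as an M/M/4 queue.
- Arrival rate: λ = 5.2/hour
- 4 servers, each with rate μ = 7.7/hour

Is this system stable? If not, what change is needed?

Stability requires ρ = λ/(cμ) < 1
ρ = 5.2/(4 × 7.7) = 5.2/30.80 = 0.1688
Since 0.1688 < 1, the system is STABLE.
The servers are busy 16.88% of the time.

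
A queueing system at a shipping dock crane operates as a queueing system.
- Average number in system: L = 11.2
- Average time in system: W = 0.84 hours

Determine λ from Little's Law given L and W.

Little's Law: L = λW, so λ = L/W
λ = 11.2/0.84 = 13.3333 containers/hour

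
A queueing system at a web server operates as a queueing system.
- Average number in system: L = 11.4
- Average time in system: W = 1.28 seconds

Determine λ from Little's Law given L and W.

Little's Law: L = λW, so λ = L/W
λ = 11.4/1.28 = 8.9062 requests/second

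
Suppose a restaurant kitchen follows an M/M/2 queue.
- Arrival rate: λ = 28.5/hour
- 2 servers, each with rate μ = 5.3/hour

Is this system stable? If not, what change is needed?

Stability requires ρ = λ/(cμ) < 1
ρ = 28.5/(2 × 5.3) = 28.5/10.60 = 2.6887
Since 2.6887 ≥ 1, the system is UNSTABLE.
Need c > λ/μ = 28.5/5.3 = 5.38.
Minimum servers needed: c = 6.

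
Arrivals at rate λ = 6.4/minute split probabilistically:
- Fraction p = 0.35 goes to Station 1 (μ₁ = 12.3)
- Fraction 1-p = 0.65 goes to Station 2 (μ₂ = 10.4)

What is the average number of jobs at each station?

Effective rates: λ₁ = 6.4×0.35 = 2.24, λ₂ = 6.4×0.65 = 4.16
Station 1: ρ₁ = 2.24/12.3 = 0.18211, L₁ = ρ₁/(1-ρ₁) = 0.18211/(1-0.18211) = 0.2227
Station 2: ρ₂ = 4.16/10.4 = 0.4000, L₂ = ρ₂/(1-ρ₂) = 0.4000/(1-0.4000) = 0.6667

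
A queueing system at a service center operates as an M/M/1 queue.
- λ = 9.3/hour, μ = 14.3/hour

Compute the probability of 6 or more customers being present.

ρ = λ/μ = 9.3/14.3 = 0.65035
P(N ≥ n) = ρⁿ
P(N ≥ 6) = 0.65035^6
P(N ≥ 6) = 0.07566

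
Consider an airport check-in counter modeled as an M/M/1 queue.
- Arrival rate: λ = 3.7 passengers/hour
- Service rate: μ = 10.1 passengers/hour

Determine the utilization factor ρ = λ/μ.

Server utilization: ρ = λ/μ
ρ = 3.7/10.1 = 0.3663
The server is busy 36.63% of the time.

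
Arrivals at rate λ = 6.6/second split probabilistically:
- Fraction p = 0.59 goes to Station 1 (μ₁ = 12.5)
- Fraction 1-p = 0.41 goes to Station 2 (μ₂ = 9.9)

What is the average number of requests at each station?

Effective rates: λ₁ = 6.6×0.59 = 3.894, λ₂ = 6.6×0.41 = 2.706
Station 1: ρ₁ = 3.894/12.5 = 0.31152, L₁ = ρ₁/(1-ρ₁) = 0.31152/(1-0.31152) = 0.4525
Station 2: ρ₂ = 2.706/9.9 = 0.2733, L₂ = ρ₂/(1-ρ₂) = 0.2733/(1-0.2733) = 0.3761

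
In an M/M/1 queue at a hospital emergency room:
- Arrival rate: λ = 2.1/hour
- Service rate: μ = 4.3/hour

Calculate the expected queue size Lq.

ρ = λ/μ = 2.1/4.3 = 0.4884
For M/M/1: Lq = λ²/(μ(μ-λ))
Lq = 4.41/(4.3 × 2.20)
Lq = 0.4662 patients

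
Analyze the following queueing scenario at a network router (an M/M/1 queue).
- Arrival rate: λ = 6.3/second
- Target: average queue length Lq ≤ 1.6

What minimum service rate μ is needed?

For M/M/1: Lq = λ²/(μ(μ-λ))
Need Lq ≤ 1.6, i.e. μ(μ-λ) ≥ λ²/1.6
μ² - 6.3μ - 39.69/1.6 ≥ 0  →  μ² - 6.3μ - 24.80625 ≥ 0
Quadratic formula (positive root): μ = [λ + √(λ² + 4×24.80625)]/2
Discriminant: 39.69 + 4×24.80625 = 138.9150, √138.9150 = 11.7862
μ ≥ (6.3 + 11.7862)/2 = 9.0431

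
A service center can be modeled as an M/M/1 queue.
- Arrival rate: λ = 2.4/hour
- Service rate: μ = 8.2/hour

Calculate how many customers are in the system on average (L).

ρ = λ/μ = 2.4/8.2 = 0.2927
For M/M/1: L = λ/(μ-λ)
L = 2.4/(8.2-2.4) = 2.4/5.80
L = 0.4138 customers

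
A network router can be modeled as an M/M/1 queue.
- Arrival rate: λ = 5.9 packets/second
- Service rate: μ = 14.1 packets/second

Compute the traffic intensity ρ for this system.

Server utilization: ρ = λ/μ
ρ = 5.9/14.1 = 0.4184
The server is busy 41.84% of the time.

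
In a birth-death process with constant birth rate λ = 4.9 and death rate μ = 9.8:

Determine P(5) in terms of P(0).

For constant rates: P(n)/P(0) = (λ/μ)^n
P(5)/P(0) = (4.9/9.8)^5 = 0.5000^5 = 0.03125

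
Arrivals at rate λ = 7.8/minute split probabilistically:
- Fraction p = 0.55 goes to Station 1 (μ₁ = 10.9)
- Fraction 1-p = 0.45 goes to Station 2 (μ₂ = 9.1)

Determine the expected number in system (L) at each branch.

Effective rates: λ₁ = 7.8×0.55 = 4.29, λ₂ = 7.8×0.45 = 3.51
Station 1: ρ₁ = 4.29/10.9 = 0.39358, L₁ = ρ₁/(1-ρ₁) = 0.39358/(1-0.39358) = 0.6490
Station 2: ρ₂ = 3.51/9.1 = 0.3857, L₂ = ρ₂/(1-ρ₂) = 0.3857/(1-0.3857) = 0.6279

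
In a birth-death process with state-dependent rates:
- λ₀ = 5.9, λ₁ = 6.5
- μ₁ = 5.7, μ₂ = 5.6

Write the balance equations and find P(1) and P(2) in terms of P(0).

Balance equations:
State 0: λ₀P₀ = μ₁P₁ → P₁ = (λ₀/μ₁)P₀ = (5.9/5.7)P₀ = 1.0351P₀
State 1: P₂ = (λ₀λ₁)/(μ₁μ₂)P₀ = (5.9×6.5)/(5.7×5.6)P₀ = 1.2014P₀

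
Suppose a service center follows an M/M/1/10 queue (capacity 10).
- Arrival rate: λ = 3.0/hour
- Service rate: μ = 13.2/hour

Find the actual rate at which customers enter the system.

ρ = λ/μ = 3.0/13.2 = 0.22727
P₀ = (1-ρ)/(1-ρ^(K+1)) = (1-0.22727)/(1-0.22727^11) = 0.7727/1.0000 = 0.7727
P_K = P₀×ρ^K = 0.77273 × 0.22727^10 = 0.77273 × 0.00000036764 = 2.841e-07
λ_eff = λ(1-P_K) = 3.0 × (1 - 2.841e-07) = 3.0 × 1.0000 = 3.0000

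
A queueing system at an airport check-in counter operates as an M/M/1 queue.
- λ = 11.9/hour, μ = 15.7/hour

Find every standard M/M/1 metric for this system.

Step 1: ρ = λ/μ = 11.9/15.7 = 0.7580
Step 2: L = λ/(μ-λ) = 11.9/3.80 = 3.1316
Step 3: Lq = λ²/(μ(μ-λ)) = 141.61/(15.7×3.80) = 2.3736
Step 4: W = 1/(μ-λ) = 1/3.80 = 0.26316
Step 5: Wq = λ/(μ(μ-λ)) = 11.9/(15.7×3.80) = 0.1995
Step 6: P(0) = 1-ρ = 0.2420
Verify: L = λW = 11.9×0.26316 = 3.1316 ✔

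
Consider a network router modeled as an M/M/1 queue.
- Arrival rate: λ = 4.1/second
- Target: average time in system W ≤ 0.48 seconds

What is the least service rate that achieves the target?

For M/M/1: W = 1/(μ-λ)
Need W ≤ 0.48, so 1/(μ-λ) ≤ 0.48
μ - λ ≥ 1/0.48 = 2.0833
μ ≥ 4.1 + 2.0833 = 6.1833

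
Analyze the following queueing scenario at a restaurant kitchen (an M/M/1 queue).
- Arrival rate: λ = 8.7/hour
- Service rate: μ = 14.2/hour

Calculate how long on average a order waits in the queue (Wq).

First, compute utilization: ρ = λ/μ = 8.7/14.2 = 0.6127
For M/M/1: Wq = λ/(μ(μ-λ))
Wq = 8.7/(14.2 × (14.2-8.7))
Wq = 8.7/(14.2 × 5.50)
Wq = 0.1114 hours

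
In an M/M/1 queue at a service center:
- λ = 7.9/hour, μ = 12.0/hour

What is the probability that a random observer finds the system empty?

ρ = λ/μ = 7.9/12.0 = 0.6583
P(0) = 1 - ρ = 1 - 0.6583 = 0.3417
The server is idle 34.17% of the time.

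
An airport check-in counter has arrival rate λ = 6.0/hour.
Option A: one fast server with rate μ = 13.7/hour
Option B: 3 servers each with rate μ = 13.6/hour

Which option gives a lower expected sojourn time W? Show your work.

Option A: single server μ = 13.7 (M/M/1)
  ρ_A = 6.0/13.7 = 0.4380
  W_A = 1/(μ-λ) = 1/(13.7-6.0) = 1/7.70 = 0.1299

Option B: 3 servers μ = 13.6 (M/M/3)
  ρ_B = λ/(cμ) = 6.0/(3×13.6) = 0.1471
  Offered load a = λ/μ = cρ = 6.0/13.6 = 0.4412
  P₀ = [ Σₙ₌₀^2 aⁿ/n! + a^3/(3!(1-ρ)) ]⁻¹
  Σ = a^0/0! + a^1/1! + a^2/2! = 1.0000 + 0.4412 + 0.09732 = 1.5385
  a^3/(3!(1-ρ)) = 0.08587/(6 × 0.8529) = 0.01678
  P₀ = 1/(1.5385 + 0.01678) = 0.6430
  Lq = P₀·a^3·ρ / (3!(1-ρ)²) = 0.64297 × 0.085869 × 0.14706 / (6 × 0.72751) = 0.001860
  Wq_B = Lq/λ = 0.001860/6.0 = 0.0003100
  W_B = Wq_B + 1/μ = 0.0003100 + 0.07353 = 0.07384

Since W_B = 0.07384 < W_A = 0.1299, Option B (multiple servers) has the shorter time in system.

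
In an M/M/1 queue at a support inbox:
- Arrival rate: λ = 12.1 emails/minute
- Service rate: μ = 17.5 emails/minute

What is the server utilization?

Server utilization: ρ = λ/μ
ρ = 12.1/17.5 = 0.6914
The server is busy 69.14% of the time.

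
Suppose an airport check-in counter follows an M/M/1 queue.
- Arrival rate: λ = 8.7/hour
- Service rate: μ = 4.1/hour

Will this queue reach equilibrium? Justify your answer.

Stability requires ρ = λ/(cμ) < 1
ρ = 8.7/(1 × 4.1) = 8.7/4.10 = 2.1220
Since 2.1220 ≥ 1, the system is UNSTABLE.
Queue grows without bound. Need μ > λ = 8.7.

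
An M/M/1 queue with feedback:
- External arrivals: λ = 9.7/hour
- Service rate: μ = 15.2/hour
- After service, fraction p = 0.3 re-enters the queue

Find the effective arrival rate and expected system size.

Effective arrival rate: λ_eff = λ/(1-p) = 9.7/(1-0.3) = 9.7/0.70 = 13.85714
ρ = λ_eff/μ = 13.85714/15.2 = 0.911654
L = ρ/(1-ρ) = 0.911654/(1-0.911654) = 10.3191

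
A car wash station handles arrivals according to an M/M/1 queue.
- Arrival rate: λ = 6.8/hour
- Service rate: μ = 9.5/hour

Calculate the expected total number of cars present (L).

ρ = λ/μ = 6.8/9.5 = 0.7158
For M/M/1: L = λ/(μ-λ)
L = 6.8/(9.5-6.8) = 6.8/2.70
L = 2.5185 cars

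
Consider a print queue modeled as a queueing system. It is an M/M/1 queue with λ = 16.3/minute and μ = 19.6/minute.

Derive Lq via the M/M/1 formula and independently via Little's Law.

Method 1 (direct): Lq = λ²/(μ(μ-λ)) = 265.69/(19.6 × 3.30) = 4.1078

Method 2 (Little's Law):
W = 1/(μ-λ) = 1/3.30 = 0.30303
Wq = W - 1/μ = 0.30303 - 0.051020 = 0.25201
Lq = λWq = 16.3 × 0.25201 = 4.1078 ✔ (matches Method 1)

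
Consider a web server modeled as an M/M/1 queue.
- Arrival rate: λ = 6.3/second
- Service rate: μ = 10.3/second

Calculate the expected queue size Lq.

ρ = λ/μ = 6.3/10.3 = 0.6117
For M/M/1: Lq = λ²/(μ(μ-λ))
Lq = 39.69/(10.3 × 4.00)
Lq = 0.9633 requests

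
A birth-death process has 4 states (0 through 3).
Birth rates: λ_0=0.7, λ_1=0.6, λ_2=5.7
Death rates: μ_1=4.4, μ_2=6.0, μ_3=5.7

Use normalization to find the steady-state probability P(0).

Ratios P(n)/P(0) = (λ₀···λₙ₋₁)/(μ₁···μₙ):
P(1)/P(0) = (0.7)/(4.4) = 0.1591
P(2)/P(0) = (0.7×0.6)/(4.4×6.0) = 0.01591
P(3)/P(0) = (0.7×0.6×5.7)/(4.4×6.0×5.7) = 0.01591

Normalization: ∑ P(n) = 1
P(0) × (1.0000 + 0.1591 + 0.01591 + 0.01591) = 1
P(0) × 1.1909 = 1
P(0) = 1/1.1909 = 0.8397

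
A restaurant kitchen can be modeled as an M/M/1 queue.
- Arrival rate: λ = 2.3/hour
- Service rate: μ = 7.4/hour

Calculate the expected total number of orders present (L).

ρ = λ/μ = 2.3/7.4 = 0.3108
For M/M/1: L = λ/(μ-λ)
L = 2.3/(7.4-2.3) = 2.3/5.10
L = 0.4510 orders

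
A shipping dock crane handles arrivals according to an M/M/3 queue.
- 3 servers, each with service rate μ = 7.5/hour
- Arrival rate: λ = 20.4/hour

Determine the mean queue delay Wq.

Traffic intensity: ρ = λ/(cμ) = 20.4/(3×7.5) = 0.9067
Since ρ = 0.9067 < 1, system is stable.
Offered load a = λ/μ = cρ = 20.4/7.5 = 2.7200
P₀ = [ Σₙ₌₀^2 aⁿ/n! + a^3/(3!(1-ρ)) ]⁻¹
Σ = a^0/0! + a^1/1! + a^2/2! = 1.0000 + 2.7200 + 3.6992 = 7.4192
a^3/(3!(1-ρ)) = 20.1236/(6 × 0.093333) = 35.9351
P₀ = 1/(7.4192 + 35.9351) = 0.02307
Lq = P₀·a^3·ρ / (3!(1-ρ)²) = 0.0230658 × 20.1236 × 0.906667 / (6 × 0.00871111) = 8.0519
Wq = Lq/λ = 8.0519/20.4 = 0.3947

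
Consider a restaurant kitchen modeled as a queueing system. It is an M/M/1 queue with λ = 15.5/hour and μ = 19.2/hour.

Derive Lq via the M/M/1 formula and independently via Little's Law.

Method 1 (direct): Lq = λ²/(μ(μ-λ)) = 240.25/(19.2 × 3.70) = 3.3819

Method 2 (Little's Law):
W = 1/(μ-λ) = 1/3.70 = 0.27027
Wq = W - 1/μ = 0.27027 - 0.052083 = 0.21819
Lq = λWq = 15.5 × 0.21819 = 3.3819 ✔ (matches Method 1)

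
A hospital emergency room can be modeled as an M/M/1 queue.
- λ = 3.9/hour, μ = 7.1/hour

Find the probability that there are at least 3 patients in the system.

ρ = λ/μ = 3.9/7.1 = 0.5493
P(N ≥ n) = ρⁿ
P(N ≥ 3) = 0.5493^3
P(N ≥ 3) = 0.1657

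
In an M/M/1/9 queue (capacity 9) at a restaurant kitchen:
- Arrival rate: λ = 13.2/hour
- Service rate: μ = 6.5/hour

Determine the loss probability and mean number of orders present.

ρ = λ/μ = 13.2/6.5 = 2.03077
P₀ = (1-ρ)/(1-ρ^(K+1)) = (1-2.03077)/(1-2.03077^10) = -1.0308/-1191.9092 = 0.0008648
P_K = P₀×ρ^K = 0.0008648 × 2.03077^9 = 0.0008648 × 587.4172 = 0.5080
Blocking probability P_9 = 0.5080 (50.80%)
L = ρ[1 - (K+1)ρ^K + Kρ^(K+1)] / [(1-ρ)(1-ρ^(K+1))]
L = 2.03077 × (1 - 10×587.4172 + 9×1192.9092) / ((1 - 2.03077) × (1 - 1192.9092)) = 8.0382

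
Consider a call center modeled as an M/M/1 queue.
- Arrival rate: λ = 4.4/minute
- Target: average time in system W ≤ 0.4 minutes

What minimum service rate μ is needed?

For M/M/1: W = 1/(μ-λ)
Need W ≤ 0.4, so 1/(μ-λ) ≤ 0.4
μ - λ ≥ 1/0.4 = 2.5000
μ ≥ 4.4 + 2.5000 = 6.9000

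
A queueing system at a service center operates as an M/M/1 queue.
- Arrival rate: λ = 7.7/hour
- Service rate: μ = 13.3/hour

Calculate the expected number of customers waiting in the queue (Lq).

ρ = λ/μ = 7.7/13.3 = 0.5789
For M/M/1: Lq = λ²/(μ(μ-λ))
Lq = 59.29/(13.3 × 5.60)
Lq = 0.7961 customers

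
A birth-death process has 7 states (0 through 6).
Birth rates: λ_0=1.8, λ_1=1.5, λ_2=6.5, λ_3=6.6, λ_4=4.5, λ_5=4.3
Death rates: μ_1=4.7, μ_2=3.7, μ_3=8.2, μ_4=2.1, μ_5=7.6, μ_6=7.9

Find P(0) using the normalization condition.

Ratios P(n)/P(0) = (λ₀···λₙ₋₁)/(μ₁···μₙ):
P(1)/P(0) = (1.8)/(4.7) = 0.38298
P(2)/P(0) = (1.8×1.5)/(4.7×3.7) = 0.15526
P(3)/P(0) = (1.8×1.5×6.5)/(4.7×3.7×8.2) = 0.12307
P(4)/P(0) = (1.8×1.5×6.5×6.6)/(4.7×3.7×8.2×2.1) = 0.38680
P(5)/P(0) = (1.8×1.5×6.5×6.6×4.5)/(4.7×3.7×8.2×2.1×7.6) = 0.22903
P(6)/P(0) = (1.8×1.5×6.5×6.6×4.5×4.3)/(4.7×3.7×8.2×2.1×7.6×7.9) = 0.12466

Normalization: ∑ P(n) = 1
P(0) × (1.0000 + 0.38298 + 0.15526 + 0.12307 + 0.38680 + 0.22903 + 0.12466) = 1
P(0) × 2.4018 = 1
P(0) = 1/2.4018 = 0.4164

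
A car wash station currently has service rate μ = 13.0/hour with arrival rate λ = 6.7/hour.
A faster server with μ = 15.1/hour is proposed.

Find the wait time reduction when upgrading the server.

System 1: ρ₁ = 6.7/13.0 = 0.5154, W₁ = 1/(13.0-6.7) = 0.15873
System 2: ρ₂ = 6.7/15.1 = 0.4437, W₂ = 1/(15.1-6.7) = 0.11905
Improvement: (W₁-W₂)/W₁ = (0.15873-0.11905)/0.15873 = 25.00%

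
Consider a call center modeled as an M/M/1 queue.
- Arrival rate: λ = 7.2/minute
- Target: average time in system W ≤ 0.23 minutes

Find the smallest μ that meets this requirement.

For M/M/1: W = 1/(μ-λ)
Need W ≤ 0.23, so 1/(μ-λ) ≤ 0.23
μ - λ ≥ 1/0.23 = 4.3478
μ ≥ 7.2 + 4.3478 = 11.5478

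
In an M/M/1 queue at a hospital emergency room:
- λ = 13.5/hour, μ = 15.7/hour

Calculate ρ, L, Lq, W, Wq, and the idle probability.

Step 1: ρ = λ/μ = 13.5/15.7 = 0.8599
Step 2: L = λ/(μ-λ) = 13.5/2.20 = 6.1364
Step 3: Lq = λ²/(μ(μ-λ)) = 182.25/(15.7×2.20) = 5.2765
Step 4: W = 1/(μ-λ) = 1/2.20 = 0.45455
Step 5: Wq = λ/(μ(μ-λ)) = 13.5/(15.7×2.20) = 0.3909
Step 6: P(0) = 1-ρ = 0.1401
Verify: L = λW = 13.5×0.45455 = 6.1364 ✔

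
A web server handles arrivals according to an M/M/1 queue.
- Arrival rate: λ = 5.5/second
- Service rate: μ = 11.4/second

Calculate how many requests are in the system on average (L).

ρ = λ/μ = 5.5/11.4 = 0.4825
For M/M/1: L = λ/(μ-λ)
L = 5.5/(11.4-5.5) = 5.5/5.90
L = 0.9322 requests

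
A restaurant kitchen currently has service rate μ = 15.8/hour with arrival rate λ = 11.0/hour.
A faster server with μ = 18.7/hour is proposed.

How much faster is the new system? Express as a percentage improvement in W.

System 1: ρ₁ = 11.0/15.8 = 0.6962, W₁ = 1/(15.8-11.0) = 0.20833
System 2: ρ₂ = 11.0/18.7 = 0.5882, W₂ = 1/(18.7-11.0) = 0.12987
Improvement: (W₁-W₂)/W₁ = (0.20833-0.12987)/0.20833 = 37.66%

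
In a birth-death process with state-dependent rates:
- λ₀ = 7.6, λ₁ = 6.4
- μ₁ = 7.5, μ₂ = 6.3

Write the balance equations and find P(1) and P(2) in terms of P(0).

Balance equations:
State 0: λ₀P₀ = μ₁P₁ → P₁ = (λ₀/μ₁)P₀ = (7.6/7.5)P₀ = 1.0133P₀
State 1: P₂ = (λ₀λ₁)/(μ₁μ₂)P₀ = (7.6×6.4)/(7.5×6.3)P₀ = 1.0294P₀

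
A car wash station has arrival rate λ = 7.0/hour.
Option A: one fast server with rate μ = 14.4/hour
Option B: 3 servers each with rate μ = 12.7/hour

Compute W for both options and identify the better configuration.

Option A: single server μ = 14.4 (M/M/1)
  ρ_A = 7.0/14.4 = 0.4861
  W_A = 1/(μ-λ) = 1/(14.4-7.0) = 1/7.40 = 0.1351

Option B: 3 servers μ = 12.7 (M/M/3)
  ρ_B = λ/(cμ) = 7.0/(3×12.7) = 0.1837
  Offered load a = λ/μ = cρ = 7.0/12.7 = 0.5512
  P₀ = [ Σₙ₌₀^2 aⁿ/n! + a^3/(3!(1-ρ)) ]⁻¹
  Σ = a^0/0! + a^1/1! + a^2/2! = 1.0000 + 0.5512 + 0.1519 = 1.7031
  a^3/(3!(1-ρ)) = 0.16745/(6 × 0.81627) = 0.03419
  P₀ = 1/(1.7031 + 0.03419) = 0.5756
  Lq = P₀·a^3·ρ / (3!(1-ρ)²) = 0.57562 × 0.16745 × 0.18373 / (6 × 0.66630) = 0.004430
  Wq_B = Lq/λ = 0.0044296/7.0 = 0.0006328
  W_B = Wq_B + 1/μ = 0.0006328 + 0.07874 = 0.07937

Since W_B = 0.07937 < W_A = 0.1351, Option B (multiple servers) has the shorter time in system.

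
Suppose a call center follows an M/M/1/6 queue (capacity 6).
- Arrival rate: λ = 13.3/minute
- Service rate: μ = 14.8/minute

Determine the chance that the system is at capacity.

ρ = λ/μ = 13.3/14.8 = 0.89865
P₀ = (1-ρ)/(1-ρ^(K+1)) = (1-0.89865)/(1-0.89865^7) = 0.10135/0.52670 = 0.1924
P_K = P₀×ρ^K = 0.1924 × 0.89865^6 = 0.1924 × 0.5267 = 0.1013
Blocking probability = 10.13%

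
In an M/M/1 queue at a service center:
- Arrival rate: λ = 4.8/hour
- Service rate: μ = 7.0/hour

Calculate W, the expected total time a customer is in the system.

First, compute utilization: ρ = λ/μ = 4.8/7.0 = 0.6857
For M/M/1: W = 1/(μ-λ)
W = 1/(7.0-4.8) = 1/2.20
W = 0.4545 hours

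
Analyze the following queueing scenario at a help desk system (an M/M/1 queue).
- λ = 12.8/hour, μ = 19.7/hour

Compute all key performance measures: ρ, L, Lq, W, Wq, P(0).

Step 1: ρ = λ/μ = 12.8/19.7 = 0.6497
Step 2: L = λ/(μ-λ) = 12.8/6.90 = 1.8551
Step 3: Lq = λ²/(μ(μ-λ)) = 163.84/(19.7×6.90) = 1.2053
Step 4: W = 1/(μ-λ) = 1/6.90 = 0.14493
Step 5: Wq = λ/(μ(μ-λ)) = 12.8/(19.7×6.90) = 0.09417
Step 6: P(0) = 1-ρ = 0.3503
Verify: L = λW = 12.8×0.14493 = 1.8551 ✔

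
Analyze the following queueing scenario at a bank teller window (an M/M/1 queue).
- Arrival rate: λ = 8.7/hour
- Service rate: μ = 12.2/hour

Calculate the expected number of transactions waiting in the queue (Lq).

ρ = λ/μ = 8.7/12.2 = 0.7131
For M/M/1: Lq = λ²/(μ(μ-λ))
Lq = 75.69/(12.2 × 3.50)
Lq = 1.7726 transactions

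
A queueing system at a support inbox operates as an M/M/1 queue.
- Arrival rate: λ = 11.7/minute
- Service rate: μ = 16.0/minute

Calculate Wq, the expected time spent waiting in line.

First, compute utilization: ρ = λ/μ = 11.7/16.0 = 0.7312
For M/M/1: Wq = λ/(μ(μ-λ))
Wq = 11.7/(16.0 × (16.0-11.7))
Wq = 11.7/(16.0 × 4.30)
Wq = 0.1701 minutes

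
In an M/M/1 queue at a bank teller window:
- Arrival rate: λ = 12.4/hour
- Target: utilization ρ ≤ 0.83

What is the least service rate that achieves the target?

ρ = λ/μ, so μ = λ/ρ
μ ≥ 12.4/0.83 = 14.9398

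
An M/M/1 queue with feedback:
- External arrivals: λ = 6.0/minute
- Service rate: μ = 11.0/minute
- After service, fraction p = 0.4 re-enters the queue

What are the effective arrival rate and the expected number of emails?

Effective arrival rate: λ_eff = λ/(1-p) = 6.0/(1-0.4) = 6.0/0.60 = 10.0000
ρ = λ_eff/μ = 10.0000/11.0 = 0.909091
L = ρ/(1-ρ) = 0.909091/(1-0.909091) = 10.0000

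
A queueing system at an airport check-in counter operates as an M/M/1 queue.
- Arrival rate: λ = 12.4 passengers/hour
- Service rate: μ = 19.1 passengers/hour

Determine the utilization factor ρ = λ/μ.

Server utilization: ρ = λ/μ
ρ = 12.4/19.1 = 0.6492
The server is busy 64.92% of the time.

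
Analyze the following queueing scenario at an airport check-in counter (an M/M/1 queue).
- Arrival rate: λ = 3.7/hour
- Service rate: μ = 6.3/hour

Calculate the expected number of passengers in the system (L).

ρ = λ/μ = 3.7/6.3 = 0.5873
For M/M/1: L = λ/(μ-λ)
L = 3.7/(6.3-3.7) = 3.7/2.60
L = 1.4231 passengers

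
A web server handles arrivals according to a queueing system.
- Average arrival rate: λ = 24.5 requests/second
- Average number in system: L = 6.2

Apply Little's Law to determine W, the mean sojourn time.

Little's Law: L = λW, so W = L/λ
W = 6.2/24.5 = 0.2531 seconds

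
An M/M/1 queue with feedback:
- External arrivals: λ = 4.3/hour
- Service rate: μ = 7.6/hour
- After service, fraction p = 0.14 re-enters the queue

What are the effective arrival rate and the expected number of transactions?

Effective arrival rate: λ_eff = λ/(1-p) = 4.3/(1-0.14) = 4.3/0.86 = 5.0000
ρ = λ_eff/μ = 5.0000/7.6 = 0.6579
L = ρ/(1-ρ) = 0.6579/(1-0.6579) = 1.9231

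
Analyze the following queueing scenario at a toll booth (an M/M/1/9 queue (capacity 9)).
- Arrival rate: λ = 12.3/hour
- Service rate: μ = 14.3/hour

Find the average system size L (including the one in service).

ρ = λ/μ = 12.3/14.3 = 0.86014
P₀ = (1-ρ)/(1-ρ^(K+1)) = (1-0.86014)/(1-0.86014^10) = 0.13986/0.77834 = 0.1797
P_K = P₀×ρ^K = 0.1797 × 0.86014^9 = 0.1797 × 0.2577 = 0.04631
L = ρ[1 - (K+1)ρ^K + Kρ^(K+1)] / [(1-ρ)(1-ρ^(K+1))]
L = 0.86014 × (1 - 10×0.257705 + 9×0.221662) / ((1 - 0.86014) × (1 - 0.221662)) = 3.3021 vehicles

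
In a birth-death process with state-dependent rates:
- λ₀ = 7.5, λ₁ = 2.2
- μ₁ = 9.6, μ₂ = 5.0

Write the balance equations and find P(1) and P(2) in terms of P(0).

Balance equations:
State 0: λ₀P₀ = μ₁P₁ → P₁ = (λ₀/μ₁)P₀ = (7.5/9.6)P₀ = 0.7812P₀
State 1: P₂ = (λ₀λ₁)/(μ₁μ₂)P₀ = (7.5×2.2)/(9.6×5.0)P₀ = 0.3438P₀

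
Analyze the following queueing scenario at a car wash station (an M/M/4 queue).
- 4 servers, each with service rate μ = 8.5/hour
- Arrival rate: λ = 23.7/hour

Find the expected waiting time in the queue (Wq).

Traffic intensity: ρ = λ/(cμ) = 23.7/(4×8.5) = 0.6971
Since ρ = 0.6971 < 1, system is stable.
Offered load a = λ/μ = cρ = 23.7/8.5 = 2.7882
P₀ = [ Σₙ₌₀^3 aⁿ/n! + a^4/(4!(1-ρ)) ]⁻¹
Σ = a^0/0! + a^1/1! + a^2/2! + a^3/3! = 1.00000 + 2.78824 + 3.88713 + 3.61274 = 11.2881
a^4/(4!(1-ρ)) = 60.4391/(24 × 0.302941) = 8.3128
P₀ = 1/(11.2881 + 8.3128) = 0.05102
Lq = P₀·a^4·ρ / (4!(1-ρ)²) = 0.0510180 × 60.4391 × 0.697059 / (24 × 0.0917734) = 0.9758
Wq = Lq/λ = 0.97585/23.7 = 0.04118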